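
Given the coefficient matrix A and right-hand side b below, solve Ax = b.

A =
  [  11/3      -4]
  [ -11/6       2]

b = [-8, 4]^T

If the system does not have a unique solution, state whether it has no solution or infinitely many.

infinitely many solutions

Row-reduce:
R1 ← R1 / (11/3).
R2 ← R2 + 11/6·R1.
Rank is 1 with 2 unknowns, leaving x_2 free.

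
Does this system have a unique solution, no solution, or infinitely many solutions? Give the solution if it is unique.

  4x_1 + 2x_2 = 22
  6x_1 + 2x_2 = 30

Row-reduce the augmented matrix:
R1 ← R1 / (4).
R2 ← R2 − 6·R1.
R2 ← R2 / (-1).
R1 ← R1 − 1/2·R2.
Reading off the reduced rows gives x_1 = 4, x_2 = 3.

x_1 = 4, x_2 = 3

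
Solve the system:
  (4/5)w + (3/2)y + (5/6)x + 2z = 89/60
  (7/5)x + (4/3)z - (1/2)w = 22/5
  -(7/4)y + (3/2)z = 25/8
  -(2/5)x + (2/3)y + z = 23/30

x = 1, y = -1/2, z = 3/2, w = -2

Row-reduce the augmented matrix:
R1 ← R1 / (5/6).
R2 ← R2 − 7/5·R1.
R4 ← R4 + 2/5·R1.
R2 ← R2 / (-63/25).
R1 ← R1 − 9/5·R2.
R3 ← R3 + 7/4·R2.
R4 ← R4 − 104/75·R2.
R3 ← R3 / (157/54).
R1 ← R1 − 20/21·R3.
R2 ← R2 − 152/189·R3.
R4 ← R4 − 479/567·R3.
R4 ← R4 / (-22041/21980).
R1 ← R1 + 1707/2198·R4.
R2 ← R2 − 4149/10990·R4.
R3 ← R3 − 1383/3140·R4.
Reading off the reduced rows gives x = 1, y = -1/2, z = 3/2, w = -2.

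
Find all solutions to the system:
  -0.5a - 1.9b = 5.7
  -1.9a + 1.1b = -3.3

Row-reduce the augmented matrix:
R1 ← R1 / (-1/2).
R2 ← R2 + 19/10·R1.
R2 ← R2 / (208/25).
R1 ← R1 − 19/5·R2.
Reading off the reduced rows gives a = 0, b = -3.

a = 0, b = -3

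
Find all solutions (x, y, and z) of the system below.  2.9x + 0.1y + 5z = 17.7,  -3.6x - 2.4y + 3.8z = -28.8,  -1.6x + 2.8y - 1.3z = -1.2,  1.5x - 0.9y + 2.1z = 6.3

x = 6, y = 3, z = 0

Row-reduce the augmented matrix:
R1 ← R1 / (29/10).
R2 ← R2 + 18/5·R1.
R3 ← R3 + 8/5·R1.
R4 ← R4 − 3/2·R1.
R2 ← R2 / (-66/29).
R1 ← R1 − 1/29·R2.
R3 ← R3 − 414/145·R2.
R4 ← R4 + 138/145·R2.
R3 ← R3 / (7707/550).
R1 ← R1 − 619/330·R3.
R2 ← R2 + 1451/330·R3.
R4 ← R4 + 2569/550·R3.
R4 reduces to 0 = 0, so the extra equation is consistent.
Reading off the reduced rows gives x = 6, y = 3, z = 0.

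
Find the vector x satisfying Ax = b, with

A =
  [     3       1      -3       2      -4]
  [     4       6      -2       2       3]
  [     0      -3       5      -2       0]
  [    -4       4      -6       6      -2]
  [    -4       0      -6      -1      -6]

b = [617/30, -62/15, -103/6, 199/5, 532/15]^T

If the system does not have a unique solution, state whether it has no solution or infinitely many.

Row-reduce the augmented matrix:
R1 ← R1 / (3).
R2 ← R2 − 4·R1.
R4 ← R4 + 4·R1.
R5 ← R5 + 4·R1.
R2 ← R2 / (14/3).
R1 ← R1 − 1/3·R2.
R3 ← R3 + 3·R2.
R4 ← R4 − 16/3·R2.
R5 ← R5 − 4/3·R2.
R3 ← R3 / (44/7).
R1 ← R1 + 8/7·R3.
R2 ← R2 − 3/7·R3.
R4 ← R4 + 86/7·R3.
R5 ← R5 + 74/7·R3.
R4 ← R4 / (103/22).
R1 ← R1 − 3/11·R4.
R2 ← R2 − 1/44·R4.
R3 ← R3 + 17/44·R4.
R5 ← R5 + 49/22·R4.
R5 ← R5 / (-1595/206).
R1 ← R1 + 60/103·R5.
R2 ← R2 − 299/206·R5.
R3 ← R3 − 67/206·R5.
R4 ← R4 + 281/206·R5.
Reading off the reduced rows gives x_1 = -6/5, x_2 = 0, x_3 = -5/2, x_4 = 7/3, x_5 = -3.

x_1 = -6/5, x_2 = 0, x_3 = -5/2, x_4 = 7/3, x_5 = -3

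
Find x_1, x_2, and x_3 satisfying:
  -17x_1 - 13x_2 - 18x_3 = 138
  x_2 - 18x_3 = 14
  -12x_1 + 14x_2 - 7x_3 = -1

Row-reduce the augmented matrix:
R1 ← R1 / (-17).
R3 ← R3 + 12·R1.
R1 ← R1 − 13/17·R2.
R3 ← R3 − 394/17·R2.
R3 ← R3 / (7189/17).
R1 ← R1 − 252/17·R3.
R2 ← R2 + 18·R3.
Reading off the reduced rows gives x_1 = -4, x_2 = -4, x_3 = -1.

x_1 = -4, x_2 = -4, x_3 = -1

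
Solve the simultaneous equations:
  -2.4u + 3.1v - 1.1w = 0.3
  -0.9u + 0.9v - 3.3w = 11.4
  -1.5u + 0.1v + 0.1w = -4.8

Row-reduce the augmented matrix:
R1 ← R1 / (-12/5).
R2 ← R2 + 9/10·R1.
R3 ← R3 + 3/2·R1.
R2 ← R2 / (-21/80).
R1 ← R1 + 31/24·R2.
R3 ← R3 + 147/80·R2.
R3 ← R3 / (21).
R1 ← R1 − 44/3·R3.
R2 ← R2 − 11·R3.
Reading off the reduced rows gives u = 3, v = 1, w = -4.

u = 3, v = 1, w = -4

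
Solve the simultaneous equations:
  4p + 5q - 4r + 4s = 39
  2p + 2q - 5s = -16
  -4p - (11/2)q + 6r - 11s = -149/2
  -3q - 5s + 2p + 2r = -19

infinitely many solutions

Row-reduce:
R1 ← R1 / (4).
R2 ← R2 − 2·R1.
R3 ← R3 + 4·R1.
R4 ← R4 − 2·R1.
R2 ← R2 / (-1/2).
R1 ← R1 − 5/4·R2.
R3 ← R3 + 1/2·R2.
R4 ← R4 + 11/2·R2.
Swap R3 and R4.
R3 ← R3 / (-18).
R1 ← R1 − 4·R3.
R2 ← R2 + 4·R3.
Rank is 3 with 4 unknowns, leaving s free.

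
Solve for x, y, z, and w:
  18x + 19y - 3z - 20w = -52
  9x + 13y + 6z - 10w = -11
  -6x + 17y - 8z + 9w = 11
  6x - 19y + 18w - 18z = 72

x = 3, y = 0, z = 2, w = 5

Row-reduce the augmented matrix:
R1 ← R1 / (18).
R2 ← R2 − 9·R1.
R3 ← R3 + 6·R1.
R4 ← R4 − 6·R1.
R2 ← R2 / (7/2).
R1 ← R1 − 19/18·R2.
R3 ← R3 − 70/3·R2.
R4 ← R4 + 76/3·R2.
R3 ← R3 / (-59).
R1 ← R1 + 17/7·R3.
R2 ← R2 − 15/7·R3.
R4 ← R4 − 261/7·R3.
R4 ← R4 / (4627/177).
R1 ← R1 + 641/531·R4.
R2 ← R2 − 5/59·R4.
R3 ← R3 + 7/177·R4.
Reading off the reduced rows gives x = 3, y = 0, z = 2, w = 5.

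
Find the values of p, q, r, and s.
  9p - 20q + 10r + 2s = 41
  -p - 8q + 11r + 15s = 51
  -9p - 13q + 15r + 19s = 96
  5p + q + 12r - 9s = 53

p = -3, q = -1, r = 5, s = -1

Row-reduce the augmented matrix:
R1 ← R1 / (9).
R2 ← R2 + 1·R1.
R3 ← R3 + 9·R1.
R4 ← R4 − 5·R1.
R2 ← R2 / (-92/9).
R1 ← R1 + 20/9·R2.
R3 ← R3 + 33·R2.
R4 ← R4 − 109/9·R2.
R3 ← R3 / (-1297/92).
R1 ← R1 + 35/23·R3.
R2 ← R2 + 109/92·R3.
R4 ← R4 − 1913/92·R3.
R4 ← R4 / (-43557/1297).
R1 ← R1 + 64/1297·R4.
R2 ← R2 − 1136/1297·R4.
R3 ← R3 − 2589/1297·R4.
Reading off the reduced rows gives p = -3, q = -1, r = 5, s = -1.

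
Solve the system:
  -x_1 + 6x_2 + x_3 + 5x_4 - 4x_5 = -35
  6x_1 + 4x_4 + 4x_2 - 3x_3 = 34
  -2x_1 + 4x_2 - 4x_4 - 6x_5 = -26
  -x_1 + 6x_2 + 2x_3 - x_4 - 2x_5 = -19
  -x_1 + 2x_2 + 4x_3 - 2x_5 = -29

x_1 = 5, x_2 = 0, x_3 = -4, x_4 = -2, x_5 = 4

Row-reduce the augmented matrix:
R1 ← R1 / (-1).
R2 ← R2 − 6·R1.
R3 ← R3 + 2·R1.
R4 ← R4 + 1·R1.
R5 ← R5 + 1·R1.
R2 ← R2 / (40).
R1 ← R1 + 6·R2.
R3 ← R3 + 8·R2.
R5 ← R5 + 4·R2.
R3 ← R3 / (-7/5).
R1 ← R1 + 11/20·R3.
R2 ← R2 − 3/40·R3.
R4 ← R4 − 1·R3.
R5 ← R5 − 33/10·R3.
R4 ← R4 / (-78/7).
R1 ← R1 − 41/14·R4.
R2 ← R2 − 13/28·R4.
R3 ← R3 − 36/7·R4.
R5 ← R5 + 130/7·R4.
R5 ← R5 / (-7).
R1 ← R1 − 3/2·R5.
R2 ← R2 + 3/4·R5.
R3 ← R3 − 2·R5.
Reading off the reduced rows gives x_1 = 5, x_2 = 0, x_3 = -4, x_4 = -2, x_5 = 4.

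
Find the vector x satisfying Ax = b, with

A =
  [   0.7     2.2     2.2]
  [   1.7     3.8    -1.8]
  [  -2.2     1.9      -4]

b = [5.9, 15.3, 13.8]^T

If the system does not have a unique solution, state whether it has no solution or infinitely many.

Row-reduce the augmented matrix:
R1 ← R1 / (7/10).
R2 ← R2 − 17/10·R1.
R3 ← R3 + 11/5·R1.
R2 ← R2 / (-54/35).
R1 ← R1 − 22/7·R2.
R3 ← R3 − 617/70·R2.
R3 ← R3 / (-10231/270).
R1 ← R1 + 308/27·R3.
R2 ← R2 − 125/27·R3.
Reading off the reduced rows gives x_1 = -1, x_2 = 4, x_3 = -1.

x_1 = -1, x_2 = 4, x_3 = -1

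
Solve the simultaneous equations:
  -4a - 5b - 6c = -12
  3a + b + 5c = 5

infinitely many solutions

Row-reduce:
R1 ← R1 / (-4).
R2 ← R2 − 3·R1.
R2 ← R2 / (-11/4).
R1 ← R1 − 5/4·R2.
Rank is 2 with 3 unknowns, leaving c free.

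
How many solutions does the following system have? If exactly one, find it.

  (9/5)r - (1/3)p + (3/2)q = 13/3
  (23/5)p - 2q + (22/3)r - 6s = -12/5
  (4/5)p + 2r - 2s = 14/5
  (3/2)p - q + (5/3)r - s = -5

Row-reduce:
R1 ← R1 / (-1/3).
R2 ← R2 − 23/5·R1.
R3 ← R3 − 4/5·R1.
R4 ← R4 − 3/2·R1.
R2 ← R2 / (187/10).
R1 ← R1 + 9/2·R2.
R3 ← R3 − 18/5·R2.
R4 ← R4 − 23/4·R2.
R3 ← R3 / (118/935).
R1 ← R1 − 438/187·R3.
R2 ← R2 − 4826/2805·R3.
R4 ← R4 + 118/935·R3.
Row 4 reduces to 0 = -1, a contradiction. The system is inconsistent.

no solution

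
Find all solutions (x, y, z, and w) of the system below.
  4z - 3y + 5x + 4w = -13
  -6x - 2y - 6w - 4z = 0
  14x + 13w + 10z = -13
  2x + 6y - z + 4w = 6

infinitely many solutions

Row-reduce:
R1 ← R1 / (5).
R2 ← R2 + 6·R1.
R3 ← R3 − 14·R1.
R4 ← R4 − 2·R1.
R2 ← R2 / (-28/5).
R1 ← R1 + 3/5·R2.
R3 ← R3 − 42/5·R2.
R4 ← R4 − 36/5·R2.
Swap R3 and R4.
R3 ← R3 / (-11/7).
R1 ← R1 − 5/7·R3.
R2 ← R2 + 1/7·R3.
Rank is 3 with 4 unknowns, leaving w free.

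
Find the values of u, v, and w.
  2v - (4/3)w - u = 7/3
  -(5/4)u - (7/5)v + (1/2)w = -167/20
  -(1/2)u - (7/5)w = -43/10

Row-reduce the augmented matrix:
R1 ← R1 / (-1).
R2 ← R2 + 5/4·R1.
R3 ← R3 + 1/2·R1.
R2 ← R2 / (-39/10).
R1 ← R1 + 2·R2.
R3 ← R3 + 1·R2.
R3 ← R3 / (-58/45).
R1 ← R1 − 2/9·R3.
R2 ← R2 + 5/9·R3.
Reading off the reduced rows gives u = 3, v = 4, w = 2.

u = 3, v = 4, w = 2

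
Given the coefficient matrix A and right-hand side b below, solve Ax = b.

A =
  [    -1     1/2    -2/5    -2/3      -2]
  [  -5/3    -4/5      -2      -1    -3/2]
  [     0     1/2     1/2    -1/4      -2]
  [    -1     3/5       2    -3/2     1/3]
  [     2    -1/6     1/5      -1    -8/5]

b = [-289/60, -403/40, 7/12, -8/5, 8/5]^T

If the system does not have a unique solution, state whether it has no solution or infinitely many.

x_1 = 7/4, x_2 = -1, x_3 = 8/3, x_4 = 3, x_5 = -1/4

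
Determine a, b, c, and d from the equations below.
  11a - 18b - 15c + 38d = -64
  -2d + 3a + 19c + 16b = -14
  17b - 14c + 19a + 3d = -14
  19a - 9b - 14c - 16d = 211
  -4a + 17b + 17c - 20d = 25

a = 6, b = -5, c = 2, d = -5

Row-reduce the augmented matrix:
R1 ← R1 / (11).
R2 ← R2 − 3·R1.
R3 ← R3 − 19·R1.
R4 ← R4 − 19·R1.
R5 ← R5 + 4·R1.
R2 ← R2 / (230/11).
R1 ← R1 + 18/11·R2.
R3 ← R3 − 529/11·R2.
R4 ← R4 − 243/11·R2.
R5 ← R5 − 115/11·R2.
R3 ← R3 / (-206/5).
R1 ← R1 − 51/115·R3.
R2 ← R2 − 127/115·R3.
R4 ← R4 + 1436/115·R3.
R4 ← R4 / (-137896/2369).
R1 ← R1 − 10039/4738·R4.
R2 ← R2 + 7145/4738·R4.
R3 ← R3 − 171/206·R4.
R5 reduces to 0 = 0, so the extra equation is consistent.
Reading off the reduced rows gives a = 6, b = -5, c = 2, d = -5.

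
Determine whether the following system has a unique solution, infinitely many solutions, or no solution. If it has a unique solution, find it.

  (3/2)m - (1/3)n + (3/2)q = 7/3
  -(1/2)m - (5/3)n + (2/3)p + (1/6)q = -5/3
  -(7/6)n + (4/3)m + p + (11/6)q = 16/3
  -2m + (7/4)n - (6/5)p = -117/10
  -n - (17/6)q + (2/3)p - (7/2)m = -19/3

m = 4, n = 2, p = 6, q = -2

Row-reduce the augmented matrix:
R1 ← R1 / (3/2).
R2 ← R2 + 1/2·R1.
R3 ← R3 − 4/3·R1.
R4 ← R4 + 2·R1.
R5 ← R5 + 7/2·R1.
R2 ← R2 / (-16/9).
R1 ← R1 + 2/9·R2.
R3 ← R3 + 47/54·R2.
R4 ← R4 − 47/36·R2.
R5 ← R5 + 16/9·R2.
R3 ← R3 / (97/144).
R1 ← R1 + 1/12·R3.
R2 ← R2 + 3/8·R3.
R4 ← R4 + 341/480·R3.
R4 ← R4 / (1037/388).
R1 ← R1 − 91/97·R4.
R2 ← R2 + 27/97·R4.
R3 ← R3 − 25/97·R4.
R5 reduces to 0 = 0, so the extra equation is consistent.
Reading off the reduced rows gives m = 4, n = 2, p = 6, q = -2.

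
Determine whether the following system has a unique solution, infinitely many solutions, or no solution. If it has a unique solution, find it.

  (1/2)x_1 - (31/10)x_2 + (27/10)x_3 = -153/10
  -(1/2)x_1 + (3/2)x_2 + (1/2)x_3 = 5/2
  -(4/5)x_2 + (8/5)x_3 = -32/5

Row-reduce:
R1 ← R1 / (1/2).
R2 ← R2 + 1/2·R1.
R2 ← R2 / (-8/5).
R1 ← R1 + 31/5·R2.
R3 ← R3 + 4/5·R2.
Rank is 2 with 3 unknowns, leaving x_3 free.

infinitely many solutions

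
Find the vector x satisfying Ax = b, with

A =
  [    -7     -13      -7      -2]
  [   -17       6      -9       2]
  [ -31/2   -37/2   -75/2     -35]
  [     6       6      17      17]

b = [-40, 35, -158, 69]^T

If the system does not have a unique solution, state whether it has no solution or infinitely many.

infinitely many solutions

Row-reduce:
R1 ← R1 / (-7).
R2 ← R2 + 17·R1.
R3 ← R3 + 31/2·R1.
R4 ← R4 − 6·R1.
R2 ← R2 / (263/7).
R1 ← R1 − 13/7·R2.
R3 ← R3 − 72/7·R2.
R4 ← R4 + 36/7·R2.
R3 ← R3 / (-6362/263).
R1 ← R1 − 159/263·R3.
R2 ← R2 − 56/263·R3.
R4 ← R4 − 3181/263·R3.
Rank is 3 with 4 unknowns, leaving x_4 free.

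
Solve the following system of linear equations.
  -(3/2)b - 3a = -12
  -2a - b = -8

Row-reduce:
R1 ← R1 / (-3).
R2 ← R2 + 2·R1.
Rank is 1 with 2 unknowns, leaving b free.

infinitely many solutions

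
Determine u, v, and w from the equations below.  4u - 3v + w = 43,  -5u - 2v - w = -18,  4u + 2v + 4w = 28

u = 5, v = -6, w = 5

Row-reduce the augmented matrix:
R1 ← R1 / (4).
R2 ← R2 + 5·R1.
R3 ← R3 − 4·R1.
R2 ← R2 / (-23/4).
R1 ← R1 + 3/4·R2.
R3 ← R3 − 5·R2.
R3 ← R3 / (74/23).
R1 ← R1 − 5/23·R3.
R2 ← R2 + 1/23·R3.
Reading off the reduced rows gives u = 5, v = -6, w = 5.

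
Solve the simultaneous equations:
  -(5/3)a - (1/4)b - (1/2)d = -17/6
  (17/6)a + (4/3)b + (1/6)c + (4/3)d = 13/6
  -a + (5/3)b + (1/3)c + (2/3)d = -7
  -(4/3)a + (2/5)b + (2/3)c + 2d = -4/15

infinitely many solutions

Row-reduce:
R1 ← R1 / (-5/3).
R2 ← R2 − 17/6·R1.
R3 ← R3 + 1·R1.
R4 ← R4 + 4/3·R1.
R2 ← R2 / (109/120).
R1 ← R1 − 3/20·R2.
R3 ← R3 − 109/60·R2.
R4 ← R4 − 3/5·R2.
Swap R3 and R4.
R3 ← R3 / (182/327).
R1 ← R1 + 3/109·R3.
R2 ← R2 − 20/109·R3.
Rank is 3 with 4 unknowns, leaving d free.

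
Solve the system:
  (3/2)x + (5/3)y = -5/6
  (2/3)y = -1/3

Row-reduce the augmented matrix:
R1 ← R1 / (3/2).
R2 ← R2 / (2/3).
R1 ← R1 − 10/9·R2.
Reading off the reduced rows gives x = 0, y = -1/2.

x = 0, y = -1/2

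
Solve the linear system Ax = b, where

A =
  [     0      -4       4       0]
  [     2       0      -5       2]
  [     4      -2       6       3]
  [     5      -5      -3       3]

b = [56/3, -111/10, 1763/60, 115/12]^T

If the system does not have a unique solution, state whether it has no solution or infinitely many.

Row-reduce the augmented matrix:
Swap R1 and R2.
R1 ← R1 / (2).
R3 ← R3 − 4·R1.
R4 ← R4 − 5·R1.
R2 ← R2 / (-4).
R3 ← R3 + 2·R2.
R4 ← R4 + 5·R2.
R3 ← R3 / (14).
R1 ← R1 + 5/2·R3.
R2 ← R2 + 1·R3.
R4 ← R4 − 9/2·R3.
R4 ← R4 / (-47/28).
R1 ← R1 − 23/28·R4.
R2 ← R2 + 1/14·R4.
R3 ← R3 + 1/14·R4.
Reading off the reduced rows gives x_1 = 11/5, x_2 = -5/3, x_3 = 3, x_4 = -1/4.

x_1 = 11/5, x_2 = -5/3, x_3 = 3, x_4 = -1/4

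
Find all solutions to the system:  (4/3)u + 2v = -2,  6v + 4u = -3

Row-reduce:
R1 ← R1 / (4/3).
R2 ← R2 − 4·R1.
Row 2 reduces to 0 = 3, a contradiction. The system is inconsistent.

no solution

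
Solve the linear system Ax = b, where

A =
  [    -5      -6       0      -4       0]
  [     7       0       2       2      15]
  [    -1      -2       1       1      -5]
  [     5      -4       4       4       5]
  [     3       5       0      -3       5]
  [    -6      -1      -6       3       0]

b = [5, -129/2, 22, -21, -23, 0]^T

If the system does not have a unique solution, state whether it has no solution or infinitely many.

Row-reduce:
R1 ← R1 / (-5).
R2 ← R2 − 7·R1.
R3 ← R3 + 1·R1.
R4 ← R4 − 5·R1.
R5 ← R5 − 3·R1.
R6 ← R6 + 6·R1.
R2 ← R2 / (-42/5).
R1 ← R1 − 6/5·R2.
R3 ← R3 + 4/5·R2.
R4 ← R4 + 10·R2.
R5 ← R5 − 7/5·R2.
R6 ← R6 − 31/5·R2.
R3 ← R3 / (17/21).
R1 ← R1 − 2/7·R3.
R2 ← R2 + 5/21·R3.
R4 ← R4 − 34/21·R3.
R5 ← R5 − 1/3·R3.
R6 ← R6 + 95/21·R3.
Swap R4 and R5.
R4 ← R4 / (-117/17).
R1 ← R1 + 8/17·R4.
R2 ← R2 − 18/17·R4.
R3 ← R3 − 45/17·R4.
R6 ← R6 − 291/17·R4.
Swap R5 and R6.
R5 ← R5 / (5/13).
R1 ← R1 − 145/39·R5.
R2 ← R2 + 55/26·R5.
R3 ← R3 + 105/26·R5.
R4 ← R4 + 115/78·R5.
Row 6 reduces to 0 = -1/2, a contradiction. The system is inconsistent.

no solution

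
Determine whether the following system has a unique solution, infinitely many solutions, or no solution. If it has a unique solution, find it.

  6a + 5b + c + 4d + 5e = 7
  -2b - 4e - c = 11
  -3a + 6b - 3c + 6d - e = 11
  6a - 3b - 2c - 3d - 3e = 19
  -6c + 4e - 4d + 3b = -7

Row-reduce the augmented matrix:
R1 ← R1 / (6).
R3 ← R3 + 3·R1.
R4 ← R4 − 6·R1.
R2 ← R2 / (-2).
R1 ← R1 − 5/6·R2.
R3 ← R3 − 17/2·R2.
R4 ← R4 + 8·R2.
R5 ← R5 − 3·R2.
R3 ← R3 / (-27/4).
R1 ← R1 + 1/4·R3.
R2 ← R2 − 1/2·R3.
R4 ← R4 − 1·R3.
R5 ← R5 + 15/2·R3.
R4 ← R4 / (-157/27).
R1 ← R1 − 10/27·R4.
R2 ← R2 − 16/27·R4.
R3 ← R3 + 32/27·R4.
R5 ← R5 + 116/9·R4.
R5 ← R5 / (405/157).
R1 ← R1 − 49/471·R5.
R2 ← R2 − 225/157·R5.
R3 ← R3 − 178/157·R5.
R4 ← R4 + 154/157·R5.
Reading off the reduced rows gives a = 7/3, b = 1, c = -1, d = 1, e = -3.

a = 7/3, b = 1, c = -1, d = 1, e = -3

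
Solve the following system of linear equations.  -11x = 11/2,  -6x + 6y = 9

x = -1/2, y = 1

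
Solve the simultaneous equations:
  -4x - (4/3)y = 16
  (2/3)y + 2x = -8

infinitely many solutions

Row-reduce:
R1 ← R1 / (-4).
R2 ← R2 − 2·R1.
Rank is 1 with 2 unknowns, leaving y free.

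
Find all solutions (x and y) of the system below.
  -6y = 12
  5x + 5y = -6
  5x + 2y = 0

Row-reduce the augmented matrix:
Swap R1 and R2.
R1 ← R1 / (5).
R3 ← R3 − 5·R1.
R2 ← R2 / (-6).
R1 ← R1 − 1·R2.
R3 ← R3 + 3·R2.
R3 reduces to 0 = 0, so the extra equation is consistent.
Reading off the reduced rows gives x = 4/5, y = -2.

x = 4/5, y = -2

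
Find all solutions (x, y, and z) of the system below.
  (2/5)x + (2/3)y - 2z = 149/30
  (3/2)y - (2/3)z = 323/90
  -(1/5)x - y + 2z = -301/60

x = 11/4, y = 9/5, z = -4/3

Row-reduce the augmented matrix:
R1 ← R1 / (2/5).
R3 ← R3 + 1/5·R1.
R2 ← R2 / (3/2).
R1 ← R1 − 5/3·R2.
R3 ← R3 + 2/3·R2.
R3 ← R3 / (19/27).
R1 ← R1 + 115/27·R3.
R2 ← R2 + 4/9·R3.
Reading off the reduced rows gives x = 11/4, y = 9/5, z = -4/3.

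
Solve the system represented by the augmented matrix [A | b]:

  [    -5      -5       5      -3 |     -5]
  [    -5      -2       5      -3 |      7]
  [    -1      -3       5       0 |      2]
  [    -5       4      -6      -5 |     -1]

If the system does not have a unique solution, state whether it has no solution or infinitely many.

Row-reduce the augmented matrix:
R1 ← R1 / (-5).
R2 ← R2 + 5·R1.
R3 ← R3 + 1·R1.
R4 ← R4 + 5·R1.
R2 ← R2 / (3).
R1 ← R1 − 1·R2.
R3 ← R3 + 2·R2.
R4 ← R4 − 9·R2.
R3 ← R3 / (4).
R1 ← R1 + 1·R3.
R4 ← R4 + 11·R3.
R4 ← R4 / (-7/20).
R1 ← R1 − 3/4·R4.
R3 ← R3 − 3/20·R4.
Reading off the reduced rows gives x_1 = -4, x_2 = 4, x_3 = 2, x_4 = 5.

x_1 = -4, x_2 = 4, x_3 = 2, x_4 = 5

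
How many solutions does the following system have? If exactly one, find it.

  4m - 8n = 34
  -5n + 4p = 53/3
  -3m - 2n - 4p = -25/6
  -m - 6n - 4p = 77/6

m = 5/2, n = -3, p = 2/3

Row-reduce the augmented matrix:
R1 ← R1 / (4).
R3 ← R3 + 3·R1.
R4 ← R4 + 1·R1.
R2 ← R2 / (-5).
R1 ← R1 + 2·R2.
R3 ← R3 + 8·R2.
R4 ← R4 + 8·R2.
R3 ← R3 / (-52/5).
R1 ← R1 + 8/5·R3.
R2 ← R2 + 4/5·R3.
R4 ← R4 + 52/5·R3.
R4 reduces to 0 = 0, so the extra equation is consistent.
Reading off the reduced rows gives m = 5/2, n = -3, p = 2/3.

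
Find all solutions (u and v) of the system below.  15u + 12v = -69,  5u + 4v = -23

infinitely many solutions

Row-reduce:
R1 ← R1 / (15).
R2 ← R2 − 5·R1.
Rank is 1 with 2 unknowns, leaving v free.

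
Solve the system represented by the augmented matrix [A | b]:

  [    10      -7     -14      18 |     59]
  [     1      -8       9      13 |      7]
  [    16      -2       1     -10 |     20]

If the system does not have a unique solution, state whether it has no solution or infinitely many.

infinitely many solutions

Row-reduce:
R1 ← R1 / (10).
R2 ← R2 − 1·R1.
R3 ← R3 − 16·R1.
R2 ← R2 / (-73/10).
R1 ← R1 + 7/10·R2.
R3 ← R3 − 46/5·R2.
R3 ← R3 / (2665/73).
R1 ← R1 + 175/73·R3.
R2 ← R2 + 104/73·R3.
Rank is 3 with 4 unknowns, leaving x_4 free.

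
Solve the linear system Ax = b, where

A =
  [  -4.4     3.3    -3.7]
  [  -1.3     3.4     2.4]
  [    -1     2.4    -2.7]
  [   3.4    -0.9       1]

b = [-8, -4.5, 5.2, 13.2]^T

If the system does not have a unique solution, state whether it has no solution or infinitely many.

x_1 = 5, x_2 = 2, x_3 = -2

Row-reduce the augmented matrix:
R1 ← R1 / (-22/5).
R2 ← R2 + 13/10·R1.
R3 ← R3 + 1·R1.
R4 ← R4 − 17/5·R1.
R2 ← R2 / (97/40).
R1 ← R1 + 3/4·R2.
R3 ← R3 − 33/20·R2.
R4 ← R4 − 33/20·R2.
R3 ← R3 / (-45197/10670).
R1 ← R1 − 2050/1067·R3.
R2 ← R2 − 1537/1067·R3.
R4 ← R4 + 45197/10670·R3.
R4 reduces to 0 = 0, so the extra equation is consistent.
Reading off the reduced rows gives x_1 = 5, x_2 = 2, x_3 = -2.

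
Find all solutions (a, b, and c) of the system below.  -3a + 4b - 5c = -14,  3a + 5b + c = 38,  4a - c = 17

Row-reduce the augmented matrix:
R1 ← R1 / (-3).
R2 ← R2 − 3·R1.
R3 ← R3 − 4·R1.
R2 ← R2 / (9).
R1 ← R1 + 4/3·R2.
R3 ← R3 − 16/3·R2.
R3 ← R3 / (-143/27).
R1 ← R1 − 29/27·R3.
R2 ← R2 + 4/9·R3.
Reading off the reduced rows gives a = 5, b = 4, c = 3.

a = 5, b = 4, c = 3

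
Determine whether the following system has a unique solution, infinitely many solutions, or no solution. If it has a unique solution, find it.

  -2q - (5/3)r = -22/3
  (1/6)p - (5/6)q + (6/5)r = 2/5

infinitely many solutions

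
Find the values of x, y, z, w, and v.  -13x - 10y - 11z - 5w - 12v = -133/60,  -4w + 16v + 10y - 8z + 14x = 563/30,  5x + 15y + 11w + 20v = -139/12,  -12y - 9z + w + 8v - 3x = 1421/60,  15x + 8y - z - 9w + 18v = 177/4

x = -1/4, y = -7/5, z = 4/5, w = -8/3, v = 2

Row-reduce the augmented matrix:
R1 ← R1 / (-13).
R2 ← R2 − 14·R1.
R3 ← R3 − 5·R1.
R4 ← R4 + 3·R1.
R5 ← R5 − 15·R1.
R2 ← R2 / (-10/13).
R1 ← R1 − 10/13·R2.
R3 ← R3 − 145/13·R2.
R4 ← R4 + 126/13·R2.
R5 ← R5 + 46/13·R2.
R3 ← R3 / (-292).
R1 ← R1 + 19·R3.
R2 ← R2 − 129/5·R3.
R4 ← R4 − 1218/5·R3.
R5 ← R5 − 388/5·R3.
R4 ← R4 / (10549/730).
R1 ← R1 + 215/292·R4.
R2 ← R2 − 1429/1460·R4.
R3 ← R3 − 127/292·R4.
R5 ← R5 + 1953/365·R4.
R5 ← R5 / (21266/1507).
R1 ← R1 − 1838/1507·R5.
R2 ← R2 + 290/1507·R5.
R3 ← R3 + 1310/1507·R5.
R4 ← R4 − 2300/1507·R5.
Reading off the reduced rows gives x = -1/4, y = -7/5, z = 4/5, w = -8/3, v = 2.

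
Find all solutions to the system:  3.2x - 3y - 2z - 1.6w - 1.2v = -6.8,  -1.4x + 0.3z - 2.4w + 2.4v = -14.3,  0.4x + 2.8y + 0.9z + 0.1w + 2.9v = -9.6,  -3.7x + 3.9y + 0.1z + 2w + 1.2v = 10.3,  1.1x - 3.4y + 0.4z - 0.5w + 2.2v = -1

x = -2, y = -2, z = -1, w = 6, v = -1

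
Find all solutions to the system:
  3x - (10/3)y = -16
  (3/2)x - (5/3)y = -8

Row-reduce:
R1 ← R1 / (3).
R2 ← R2 − 3/2·R1.
Rank is 1 with 2 unknowns, leaving y free.

infinitely many solutions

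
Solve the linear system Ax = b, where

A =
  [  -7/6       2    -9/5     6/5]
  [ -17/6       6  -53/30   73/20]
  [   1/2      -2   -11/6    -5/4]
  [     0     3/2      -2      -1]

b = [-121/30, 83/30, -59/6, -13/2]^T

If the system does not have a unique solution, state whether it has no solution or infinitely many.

Row-reduce:
R1 ← R1 / (-7/6).
R2 ← R2 + 17/6·R1.
R3 ← R3 − 1/2·R1.
R2 ← R2 / (8/7).
R1 ← R1 + 12/7·R2.
R3 ← R3 + 8/7·R2.
R4 ← R4 − 3/2·R2.
Swap R3 and R4.
R3 ← R3 / (-867/160).
R1 ← R1 − 109/20·R3.
R2 ← R2 − 547/240·R3.
Row 4 reduces to 0 = 1, a contradiction. The system is inconsistent.

no solution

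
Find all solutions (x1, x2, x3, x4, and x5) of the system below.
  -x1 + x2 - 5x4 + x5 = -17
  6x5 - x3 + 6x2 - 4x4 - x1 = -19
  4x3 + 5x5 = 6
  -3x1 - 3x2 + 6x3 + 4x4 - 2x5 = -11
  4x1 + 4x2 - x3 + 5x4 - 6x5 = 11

x1 = 6, x2 = -3, x3 = -1, x4 = 2, x5 = 2

Row-reduce the augmented matrix:
R1 ← R1 / (-1).
R2 ← R2 + 1·R1.
R4 ← R4 + 3·R1.
R5 ← R5 − 4·R1.
R2 ← R2 / (5).
R1 ← R1 + 1·R2.
R4 ← R4 + 6·R2.
R5 ← R5 − 8·R2.
R3 ← R3 / (4).
R1 ← R1 + 1/5·R3.
R2 ← R2 + 1/5·R3.
R4 ← R4 − 24/5·R3.
R5 ← R5 − 3/5·R3.
R4 ← R4 / (101/5).
R1 ← R1 − 26/5·R4.
R2 ← R2 − 1/5·R4.
R5 ← R5 + 83/5·R4.
R5 ← R5 / (-6003/404).
R1 ← R1 − 621/404·R5.
R2 ← R2 − 525/404·R5.
R3 ← R3 − 5/4·R5.
R4 ← R4 + 25/101·R5.
Reading off the reduced rows gives x1 = 6, x2 = -3, x3 = -1, x4 = 2, x5 = 2.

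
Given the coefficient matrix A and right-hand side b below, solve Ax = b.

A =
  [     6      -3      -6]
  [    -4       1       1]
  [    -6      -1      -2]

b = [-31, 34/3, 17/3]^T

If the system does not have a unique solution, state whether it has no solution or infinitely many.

Row-reduce the augmented matrix:
R1 ← R1 / (6).
R2 ← R2 + 4·R1.
R3 ← R3 + 6·R1.
R2 ← R2 / (-1).
R1 ← R1 + 1/2·R2.
R3 ← R3 + 4·R2.
R3 ← R3 / (4).
R1 ← R1 − 1/2·R3.
R2 ← R2 − 3·R3.
Reading off the reduced rows gives x_1 = -2, x_2 = 1/3, x_3 = 3.

x_1 = -2, x_2 = 1/3, x_3 = 3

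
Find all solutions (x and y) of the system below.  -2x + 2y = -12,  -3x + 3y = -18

Row-reduce:
R1 ← R1 / (-2).
R2 ← R2 + 3·R1.
Rank is 1 with 2 unknowns, leaving y free.

infinitely many solutions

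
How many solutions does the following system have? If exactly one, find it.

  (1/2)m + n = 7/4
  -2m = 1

m = -1/2, n = 2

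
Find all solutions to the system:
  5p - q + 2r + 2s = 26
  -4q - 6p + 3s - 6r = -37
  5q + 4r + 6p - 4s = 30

infinitely many solutions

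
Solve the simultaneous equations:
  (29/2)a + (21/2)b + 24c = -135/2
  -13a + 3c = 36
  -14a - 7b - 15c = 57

infinitely many solutions

Row-reduce:
R1 ← R1 / (29/2).
R2 ← R2 + 13·R1.
R3 ← R3 + 14·R1.
R2 ← R2 / (273/29).
R1 ← R1 − 21/29·R2.
R3 ← R3 − 91/29·R2.
Rank is 2 with 3 unknowns, leaving c free.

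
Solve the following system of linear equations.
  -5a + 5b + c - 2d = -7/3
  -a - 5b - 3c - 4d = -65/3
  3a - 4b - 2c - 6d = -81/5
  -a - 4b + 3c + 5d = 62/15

a = 5/3, b = 9/5, c = 1, d = 2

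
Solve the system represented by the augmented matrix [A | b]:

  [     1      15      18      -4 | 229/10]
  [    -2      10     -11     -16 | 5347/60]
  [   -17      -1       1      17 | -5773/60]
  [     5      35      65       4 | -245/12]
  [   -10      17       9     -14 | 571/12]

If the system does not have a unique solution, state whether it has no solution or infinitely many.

Row-reduce the augmented matrix:
R2 ← R2 + 2·R1.
R3 ← R3 + 17·R1.
R4 ← R4 − 5·R1.
R5 ← R5 + 10·R1.
R2 ← R2 / (40).
R1 ← R1 − 15·R2.
R3 ← R3 − 254·R2.
R4 ← R4 + 40·R2.
R5 ← R5 − 167·R2.
R3 ← R3 / (593/4).
R1 ← R1 − 69/8·R3.
R2 ← R2 − 5/8·R3.
R5 ← R5 − 677/8·R3.
Swap R4 and R5.
R4 ← R4 / (-69273/5930).
R1 ← R1 + 5333/5930·R4.
R2 ← R2 + 6093/5930·R4.
R3 ← R3 − 2028/2965·R4.
R5 reduces to 0 = 0, so the extra equation is consistent.
Reading off the reduced rows gives x_1 = 12/5, x_2 = 8/3, x_3 = -7/4, x_4 = -3.

x_1 = 12/5, x_2 = 8/3, x_3 = -7/4, x_4 = -3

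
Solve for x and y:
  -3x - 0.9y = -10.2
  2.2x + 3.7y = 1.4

x = 4, y = -2

Row-reduce the augmented matrix:
R1 ← R1 / (-3).
R2 ← R2 − 11/5·R1.
R2 ← R2 / (76/25).
R1 ← R1 − 3/10·R2.
Reading off the reduced rows gives x = 4, y = -2.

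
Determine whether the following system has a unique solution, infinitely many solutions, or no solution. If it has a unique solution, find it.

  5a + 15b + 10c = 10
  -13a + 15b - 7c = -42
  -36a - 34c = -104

infinitely many solutions

Row-reduce:
R1 ← R1 / (5).
R2 ← R2 + 13·R1.
R3 ← R3 + 36·R1.
R2 ← R2 / (54).
R1 ← R1 − 3·R2.
R3 ← R3 − 108·R2.
Rank is 2 with 3 unknowns, leaving c free.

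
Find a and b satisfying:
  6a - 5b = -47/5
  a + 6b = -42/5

a = -12/5, b = -1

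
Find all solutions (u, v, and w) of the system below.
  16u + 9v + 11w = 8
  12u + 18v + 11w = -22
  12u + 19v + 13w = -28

u = 3, v = -2, w = -2

Row-reduce the augmented matrix:
R1 ← R1 / (16).
R2 ← R2 − 12·R1.
R3 ← R3 − 12·R1.
R2 ← R2 / (45/4).
R1 ← R1 − 9/16·R2.
R3 ← R3 − 49/4·R2.
R3 ← R3 / (79/45).
R1 ← R1 − 11/20·R3.
R2 ← R2 − 11/45·R3.
Reading off the reduced rows gives u = 3, v = -2, w = -2.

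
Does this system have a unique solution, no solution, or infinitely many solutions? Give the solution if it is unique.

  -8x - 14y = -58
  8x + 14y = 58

infinitely many solutions

Row-reduce:
R1 ← R1 / (-8).
R2 ← R2 − 8·R1.
Rank is 1 with 2 unknowns, leaving y free.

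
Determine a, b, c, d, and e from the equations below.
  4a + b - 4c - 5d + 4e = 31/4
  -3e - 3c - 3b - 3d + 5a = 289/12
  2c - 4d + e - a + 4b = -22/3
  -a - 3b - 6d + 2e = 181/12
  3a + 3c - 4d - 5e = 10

a = -1/3, b = -9/4, c = -7/3, d = -2, e = -2

Row-reduce the augmented matrix:
R1 ← R1 / (4).
R2 ← R2 − 5·R1.
R3 ← R3 + 1·R1.
R4 ← R4 + 1·R1.
R5 ← R5 − 3·R1.
R2 ← R2 / (-17/4).
R1 ← R1 − 1/4·R2.
R3 ← R3 − 17/4·R2.
R4 ← R4 + 11/4·R2.
R5 ← R5 + 3/4·R2.
R3 ← R3 / (3).
R1 ← R1 + 15/17·R3.
R2 ← R2 + 8/17·R3.
R4 ← R4 + 39/17·R3.
R5 ← R5 − 96/17·R3.
R4 ← R4 / (-185/17).
R1 ← R1 + 28/17·R4.
R2 ← R2 + 55/51·R4.
R3 ← R3 + 2/3·R4.
R5 ← R5 − 50/17·R4.
R5 ← R5 / (210/37).
R1 ← R1 + 329/185·R5.
R2 ← R2 − 65/111·R5.
R3 ← R3 + 1232/555·R5.
R4 ← R4 + 61/185·R5.
Reading off the reduced rows gives a = -1/3, b = -9/4, c = -7/3, d = -2, e = -2.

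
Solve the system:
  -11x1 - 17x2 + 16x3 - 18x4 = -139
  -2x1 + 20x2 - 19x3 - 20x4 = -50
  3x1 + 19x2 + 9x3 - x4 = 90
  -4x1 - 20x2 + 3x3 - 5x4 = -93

Row-reduce the augmented matrix:
R1 ← R1 / (-11).
R2 ← R2 + 2·R1.
R3 ← R3 − 3·R1.
R4 ← R4 + 4·R1.
R2 ← R2 / (254/11).
R1 ← R1 − 17/11·R2.
R3 ← R3 − 158/11·R2.
R4 ← R4 + 152/11·R2.
R3 ← R3 / (3428/127).
R1 ← R1 − 3/254·R3.
R2 ← R2 + 241/254·R3.
R4 ← R4 + 2023/127·R3.
R4 ← R4 / (-19921/3428).
R1 ← R1 − 18881/6856·R4.
R2 ← R2 + 3883/6856·R4.
R3 ← R3 − 571/3428·R4.
Reading off the reduced rows gives x1 = 6, x2 = 3, x3 = 2, x4 = 3.

x1 = 6, x2 = 3, x3 = 2, x4 = 3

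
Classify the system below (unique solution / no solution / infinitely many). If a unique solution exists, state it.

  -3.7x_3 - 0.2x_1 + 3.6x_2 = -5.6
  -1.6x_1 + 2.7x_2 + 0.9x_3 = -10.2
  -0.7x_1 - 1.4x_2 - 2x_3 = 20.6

Row-reduce the augmented matrix:
R1 ← R1 / (-1/5).
R2 ← R2 + 8/5·R1.
R3 ← R3 + 7/10·R1.
R2 ← R2 / (-261/10).
R1 ← R1 + 18·R2.
R3 ← R3 + 14·R2.
R3 ← R3 / (-28241/5220).
R1 ← R1 + 147/58·R3.
R2 ← R2 + 305/261·R3.
Reading off the reduced rows gives x_1 = -6, x_2 = -6, x_3 = -4.

x_1 = -6, x_2 = -6, x_3 = -4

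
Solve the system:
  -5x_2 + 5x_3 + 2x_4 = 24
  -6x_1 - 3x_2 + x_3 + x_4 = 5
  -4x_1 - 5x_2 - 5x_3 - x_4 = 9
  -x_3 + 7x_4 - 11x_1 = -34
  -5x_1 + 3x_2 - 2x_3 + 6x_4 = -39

x_1 = 1, x_2 = -4, x_3 = 2, x_4 = -3

Row-reduce the augmented matrix:
Swap R1 and R2.
R1 ← R1 / (-6).
R3 ← R3 + 4·R1.
R4 ← R4 + 11·R1.
R5 ← R5 + 5·R1.
R2 ← R2 / (-5).
R1 ← R1 − 1/2·R2.
R3 ← R3 + 3·R2.
R4 ← R4 − 11/2·R2.
R5 ← R5 − 11/2·R2.
R3 ← R3 / (-26/3).
R1 ← R1 − 1/3·R3.
R2 ← R2 + 1·R3.
R4 ← R4 − 8/3·R3.
R5 ← R5 − 8/3·R3.
R4 ← R4 / (843/130).
R1 ← R1 + 1/13·R4.
R2 ← R2 + 9/130·R4.
R3 ← R3 − 43/130·R4.
R5 ← R5 − 843/130·R4.
R5 reduces to 0 = 0, so the extra equation is consistent.
Reading off the reduced rows gives x_1 = 1, x_2 = -4, x_3 = 2, x_4 = -3.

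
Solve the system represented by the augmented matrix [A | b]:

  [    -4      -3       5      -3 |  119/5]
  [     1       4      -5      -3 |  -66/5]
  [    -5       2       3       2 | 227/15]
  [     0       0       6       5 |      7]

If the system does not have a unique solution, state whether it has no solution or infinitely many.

Row-reduce the augmented matrix:
R1 ← R1 / (-4).
R2 ← R2 − 1·R1.
R3 ← R3 + 5·R1.
R2 ← R2 / (13/4).
R1 ← R1 − 3/4·R2.
R3 ← R3 − 23/4·R2.
R3 ← R3 / (44/13).
R1 ← R1 + 5/13·R3.
R2 ← R2 + 15/13·R3.
R4 ← R4 − 6·R3.
R4 ← R4 / (-373/22).
R1 ← R1 − 133/44·R4.
R2 ← R2 − 135/44·R4.
R3 ← R3 − 161/44·R4.
Reading off the reduced rows gives x_1 = -8/3, x_2 = -1, x_3 = 5/3, x_4 = -3/5.

x_1 = -8/3, x_2 = -1, x_3 = 5/3, x_4 = -3/5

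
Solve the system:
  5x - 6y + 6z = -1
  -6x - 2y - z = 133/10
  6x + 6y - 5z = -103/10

Row-reduce the augmented matrix:
R1 ← R1 / (5).
R2 ← R2 + 6·R1.
R3 ← R3 − 6·R1.
R2 ← R2 / (-46/5).
R1 ← R1 + 6/5·R2.
R3 ← R3 − 66/5·R2.
R3 ← R3 / (-76/23).
R1 ← R1 − 9/23·R3.
R2 ← R2 + 31/46·R3.
Reading off the reduced rows gives x = -4/5, y = -3, z = -5/2.

x = -4/5, y = -3, z = -5/2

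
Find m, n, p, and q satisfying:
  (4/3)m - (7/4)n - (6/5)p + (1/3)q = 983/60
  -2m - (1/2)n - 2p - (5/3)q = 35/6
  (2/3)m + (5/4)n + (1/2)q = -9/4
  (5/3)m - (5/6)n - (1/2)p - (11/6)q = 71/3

Row-reduce the augmented matrix:
R1 ← R1 / (4/3).
R2 ← R2 + 2·R1.
R3 ← R3 − 2/3·R1.
R4 ← R4 − 5/3·R1.
R2 ← R2 / (-25/8).
R1 ← R1 + 21/16·R2.
R3 ← R3 − 17/8·R2.
R4 ← R4 − 65/48·R2.
R3 ← R3 / (-248/125).
R1 ← R1 − 87/125·R3.
R2 ← R2 − 152/125·R3.
R4 ← R4 + 97/150·R3.
R4 ← R4 / (-23263/8928).
R1 ← R1 − 287/496·R4.
R2 ← R2 − 17/186·R4.
R3 ← R3 − 115/496·R4.
Reading off the reduced rows gives m = 6, n = -3, p = -4, q = -5.

m = 6, n = -3, p = -4, q = -5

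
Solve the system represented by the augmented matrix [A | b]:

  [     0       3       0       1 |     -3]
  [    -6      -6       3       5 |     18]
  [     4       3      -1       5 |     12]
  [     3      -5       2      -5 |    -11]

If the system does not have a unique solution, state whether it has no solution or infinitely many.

x_1 = 0, x_2 = -2, x_3 = -3, x_4 = 3

Row-reduce the augmented matrix:
Swap R1 and R2.
R1 ← R1 / (-6).
R3 ← R3 − 4·R1.
R4 ← R4 − 3·R1.
R2 ← R2 / (3).
R1 ← R1 − 1·R2.
R3 ← R3 + 1·R2.
R4 ← R4 + 8·R2.
R1 ← R1 + 1/2·R3.
R4 ← R4 − 7/2·R3.
R4 ← R4 / (-181/6).
R1 ← R1 − 19/6·R4.
R2 ← R2 − 1/3·R4.
R3 ← R3 − 26/3·R4.
Reading off the reduced rows gives x_1 = 0, x_2 = -2, x_3 = -3, x_4 = 3.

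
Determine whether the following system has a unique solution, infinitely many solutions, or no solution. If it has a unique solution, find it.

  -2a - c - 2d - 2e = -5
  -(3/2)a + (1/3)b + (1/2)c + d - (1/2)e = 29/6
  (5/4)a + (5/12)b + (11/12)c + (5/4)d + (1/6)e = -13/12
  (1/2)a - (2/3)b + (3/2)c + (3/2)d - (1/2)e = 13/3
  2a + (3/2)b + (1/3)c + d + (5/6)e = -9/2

no solution

Row-reduce:
R1 ← R1 / (-2).
R2 ← R2 + 3/2·R1.
R3 ← R3 − 5/4·R1.
R4 ← R4 − 1/2·R1.
R5 ← R5 − 2·R1.
R2 ← R2 / (1/3).
R3 ← R3 − 5/12·R2.
R4 ← R4 + 2/3·R2.
R5 ← R5 − 3/2·R2.
R3 ← R3 / (-61/48).
R1 ← R1 − 1/2·R3.
R2 ← R2 − 15/4·R3.
R4 ← R4 − 15/4·R3.
R5 ← R5 + 151/24·R3.
R4 ← R4 / (-393/122).
R1 ← R1 + 14/61·R4.
R2 ← R2 + 105/61·R4.
R3 ← R3 − 150/61·R4.
R5 ← R5 − 393/122·R4.
Row 5 reduces to 0 = 2, a contradiction. The system is inconsistent.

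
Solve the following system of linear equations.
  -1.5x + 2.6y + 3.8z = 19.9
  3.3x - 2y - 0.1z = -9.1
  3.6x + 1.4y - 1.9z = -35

Row-reduce the augmented matrix:
R1 ← R1 / (-3/2).
R2 ← R2 − 33/10·R1.
R3 ← R3 − 18/5·R1.
R2 ← R2 / (93/25).
R1 ← R1 + 26/15·R2.
R3 ← R3 − 191/25·R2.
R3 ← R3 / (-4531/465).
R1 ← R1 − 367/279·R3.
R2 ← R2 − 413/186·R3.
Reading off the reduced rows gives x = -5, y = -4, z = 6.

x = -5, y = -4, z = 6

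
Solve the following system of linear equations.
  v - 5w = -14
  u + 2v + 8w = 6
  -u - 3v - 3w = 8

Row-reduce:
Swap R1 and R2.
R3 ← R3 + 1·R1.
R1 ← R1 − 2·R2.
R3 ← R3 + 1·R2.
Rank is 2 with 3 unknowns, leaving w free.

infinitely many solutions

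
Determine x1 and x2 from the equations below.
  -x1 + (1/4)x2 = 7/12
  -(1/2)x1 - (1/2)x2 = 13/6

From equation 1: x1 = -7/12 + 1/4·x2.
Substitute into equation 2 and solve: x2 = -3.
Then x1 = -4/3.

x1 = -4/3, x2 = -3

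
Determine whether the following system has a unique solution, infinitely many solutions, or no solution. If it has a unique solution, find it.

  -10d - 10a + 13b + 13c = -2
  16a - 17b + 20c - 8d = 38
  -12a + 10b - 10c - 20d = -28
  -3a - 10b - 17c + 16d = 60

Row-reduce the augmented matrix:
R1 ← R1 / (-10).
R2 ← R2 − 16·R1.
R3 ← R3 + 12·R1.
R4 ← R4 + 3·R1.
R2 ← R2 / (19/5).
R1 ← R1 + 13/10·R2.
R3 ← R3 + 28/5·R2.
R4 ← R4 + 139/10·R2.
R3 ← R3 / (656/19).
R1 ← R1 − 481/38·R3.
R2 ← R2 − 204/19·R3.
R4 ← R4 − 4877/38·R3.
R4 ← R4 / (15157/164).
R1 ← R1 − 1425/164·R4.
R2 ← R2 − 294/41·R4.
R3 ← R3 + 103/82·R4.
Reading off the reduced rows gives a = -6, b = -6, c = 2, d = 1.

a = -6, b = -6, c = 2, d = 1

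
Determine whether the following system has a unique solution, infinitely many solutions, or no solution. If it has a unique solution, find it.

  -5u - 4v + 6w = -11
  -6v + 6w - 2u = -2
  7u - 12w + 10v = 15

Row-reduce:
R1 ← R1 / (-5).
R2 ← R2 + 2·R1.
R3 ← R3 − 7·R1.
R2 ← R2 / (-22/5).
R1 ← R1 − 4/5·R2.
R3 ← R3 − 22/5·R2.
Row 3 reduces to 0 = 2, a contradiction. The system is inconsistent.

no solution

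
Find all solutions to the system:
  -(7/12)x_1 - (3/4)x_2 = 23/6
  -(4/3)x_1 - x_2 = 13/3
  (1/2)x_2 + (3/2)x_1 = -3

no solution

Row-reduce:
R1 ← R1 / (-7/12).
R2 ← R2 + 4/3·R1.
R3 ← R3 − 3/2·R1.
R2 ← R2 / (5/7).
R1 ← R1 − 9/7·R2.
R3 ← R3 + 10/7·R2.
Row 3 reduces to 0 = -2, a contradiction. The system is inconsistent.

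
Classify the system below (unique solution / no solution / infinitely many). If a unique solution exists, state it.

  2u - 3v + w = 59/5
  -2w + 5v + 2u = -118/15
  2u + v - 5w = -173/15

Row-reduce the augmented matrix:
R1 ← R1 / (2).
R2 ← R2 − 2·R1.
R3 ← R3 − 2·R1.
R2 ← R2 / (8).
R1 ← R1 + 3/2·R2.
R3 ← R3 − 4·R2.
R3 ← R3 / (-9/2).
R1 ← R1 + 1/16·R3.
R2 ← R2 + 3/8·R3.
Reading off the reduced rows gives u = 12/5, v = -4/3, w = 3.

u = 12/5, v = -4/3, w = 3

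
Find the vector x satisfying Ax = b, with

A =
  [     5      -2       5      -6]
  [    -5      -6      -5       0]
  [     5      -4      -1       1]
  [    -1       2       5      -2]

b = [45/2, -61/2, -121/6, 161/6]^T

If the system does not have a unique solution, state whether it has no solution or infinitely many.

x_1 = -1/2, x_2 = 3, x_3 = 3, x_4 = -8/3

Row-reduce the augmented matrix:
R1 ← R1 / (5).
R2 ← R2 + 5·R1.
R3 ← R3 − 5·R1.
R4 ← R4 + 1·R1.
R2 ← R2 / (-8).
R1 ← R1 + 2/5·R2.
R3 ← R3 + 2·R2.
R4 ← R4 − 8/5·R2.
R3 ← R3 / (-6).
R1 ← R1 − 1·R3.
R4 ← R4 − 6·R3.
R4 ← R4 / (41/10).
R1 ← R1 − 31/60·R4.
R2 ← R2 − 3/4·R4.
R3 ← R3 + 17/12·R4.
Reading off the reduced rows gives x_1 = -1/2, x_2 = 3, x_3 = 3, x_4 = -8/3.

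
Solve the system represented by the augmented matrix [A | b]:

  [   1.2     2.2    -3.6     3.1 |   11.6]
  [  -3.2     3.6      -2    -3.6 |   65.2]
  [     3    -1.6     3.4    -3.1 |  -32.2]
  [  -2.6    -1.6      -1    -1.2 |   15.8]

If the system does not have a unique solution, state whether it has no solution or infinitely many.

x_1 = -6, x_2 = 6, x_3 = -5, x_4 = -4

Row-reduce the augmented matrix:
R1 ← R1 / (6/5).
R2 ← R2 + 16/5·R1.
R3 ← R3 − 3·R1.
R4 ← R4 + 13/5·R1.
R2 ← R2 / (142/15).
R1 ← R1 − 11/6·R2.
R3 ← R3 + 71/10·R2.
R4 ← R4 − 19/6·R2.
R3 ← R3 / (37/10).
R1 ← R1 + 107/142·R3.
R2 ← R2 + 87/71·R3.
R4 ← R4 + 3493/710·R3.
R4 ← R4 / (-152821/26270).
R1 ← R1 − 480/2627·R4.
R2 ← R2 + 10199/5254·R4.
R3 ← R3 + 147/74·R4.
Reading off the reduced rows gives x_1 = -6, x_2 = 6, x_3 = -5, x_4 = -4.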